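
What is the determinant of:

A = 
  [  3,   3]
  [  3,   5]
6

For a 2×2 matrix, det = ad - bc = (3)(5) - (3)(3) = 6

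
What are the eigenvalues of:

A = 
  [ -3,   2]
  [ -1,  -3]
λ = -3 + i√2, -3 - i√2  (≈ -3 + 1.414i, -3 - 1.414i)

tr(A) = -6, det(A) = 11
Characteristic polynomial: λ² - tr(A)λ + det(A) = λ² + 6λ + 11
λ² + 6λ + 11 = 0  ⇒  λ = (-6 ± √((6)² - 4·(11)))/2 = (-6 ± √(-8))/2
  = -3 + i√2,  -3 - i√2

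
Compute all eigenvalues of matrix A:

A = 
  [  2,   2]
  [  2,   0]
λ = 1 + √5, 1 - √5  (≈ 3.236, -1.236)

tr(A) = 2, det(A) = -4
Characteristic polynomial: λ² - tr(A)λ + det(A) = λ² - 2λ - 4
λ² - 2λ - 4 = 0  ⇒  λ = (2 ± √((-2)² - 4·(-4)))/2 = (2 ± √(20))/2
  = 1 + √5,  1 - √5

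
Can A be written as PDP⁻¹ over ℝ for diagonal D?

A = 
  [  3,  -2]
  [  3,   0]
No

tr(A) = 3, det(A) = 6
Characteristic polynomial: λ² - tr(A)λ + det(A) = λ² - 3λ + 6
λ² - 3λ + 6 = 0  ⇒  λ = (3 ± √((-3)² - 4·(6)))/2 = (3 ± √(-15))/2
  = (3 + i√15)/2,  (3 - i√15)/2
Eigenvalues: (3 + i√15)/2, (3 - i√15)/2  (≈ 1.5 + 1.936i, 1.5 - 1.936i)
Has complex eigenvalues (not diagonalizable over ℝ).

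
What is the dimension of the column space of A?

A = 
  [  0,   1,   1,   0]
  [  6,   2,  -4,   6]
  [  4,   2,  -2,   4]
Row reduce:
Swap R1 ↔ R2
R3 → R3 - (2/3)·R1
R3 → R3 - (2/3)·R2
REF = 
  [  6,   2,  -4,   6]
  [  0,   1,   1,   0]
  [  0,   0,   0,   0]
Pivot columns: 1, 2 → 2 pivots.
dim(Col(A)) = number of pivot columns = 2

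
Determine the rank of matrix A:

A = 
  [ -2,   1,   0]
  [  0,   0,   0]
Row reduce:
(no row operations needed)
REF = 
  [ -2,   1,   0]
  [  0,   0,   0]
Pivot columns: 1 → 1 pivot.

rank(A) = 1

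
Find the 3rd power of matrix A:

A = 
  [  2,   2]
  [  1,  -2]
A² = A·A:
A²[1,1] = (2)(2) + (2)(1) = 6
A²[1,2] = (2)(2) + (2)(-2) = 0
A²[2,1] = (1)(2) + (-2)(1) = 0
A²[2,2] = (1)(2) + (-2)(-2) = 6
A² = 
  [  6,   0]
  [  0,   6]

A^3 = A^2·A:
A^3[1,1] = (6)(2) + (0)(1) = 12
A^3[1,2] = (6)(2) + (0)(-2) = 12
A^3[2,1] = (0)(2) + (6)(1) = 6
A^3[2,2] = (0)(2) + (6)(-2) = -12
A^3 = 
  [ 12,  12]
  [  6, -12]

Therefore
A^3 = 
  [ 12,  12]
  [  6, -12]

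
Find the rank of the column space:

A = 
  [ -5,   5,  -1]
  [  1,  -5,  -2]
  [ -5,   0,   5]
Row reduce:
R2 → R2 + (1/5)·R1
R3 → R3 - (1)·R1
R3 → R3 - (5/4)·R2
REF = 
  [   -5,     5,    -1]
  [    0,    -4, -11/5]
  [    0,     0,  35/4]
Pivot columns: 1, 2, 3 → 3 pivots.
dim(Col(A)) = number of pivot columns = 3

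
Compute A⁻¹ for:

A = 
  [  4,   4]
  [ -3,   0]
det(A) = (4)(0) - (4)(-3) = 12
For a 2×2 matrix, A⁻¹ = (1/det(A)) · [[d, -b], [-c, a]]
    = (1/12) · [[0, -4], [3, 4]]

A⁻¹ = 
  [   0, -1/3]
  [ 1/4,  1/3]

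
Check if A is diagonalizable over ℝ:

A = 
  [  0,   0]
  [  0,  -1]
Yes

tr(A) = -1, det(A) = 0
Characteristic polynomial: λ² - tr(A)λ + det(A) = λ² + λ
λ² + λ = λ(λ + 1)
Eigenvalues: 0, -1
λ=-1: alg. mult. = 1, geom. mult. = 2 - rank(A - (-1)I) = 2 - 1 = 1
λ=0: alg. mult. = 1, geom. mult. = 2 - rank(A - (0)I) = 2 - 1 = 1
Sum of geometric multiplicities equals n, so A has n independent eigenvectors.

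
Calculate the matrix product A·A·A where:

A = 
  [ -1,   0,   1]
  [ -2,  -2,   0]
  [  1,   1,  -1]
A² = A·A:
A²[1,1] = (-1)(-1) + (0)(-2) + (1)(1) = 2
A²[1,2] = (-1)(0) + (0)(-2) + (1)(1) = 1
A²[1,3] = (-1)(1) + (0)(0) + (1)(-1) = -2
A²[2,1] = (-2)(-1) + (-2)(-2) + (0)(1) = 6
A²[2,2] = (-2)(0) + (-2)(-2) + (0)(1) = 4
A²[2,3] = (-2)(1) + (-2)(0) + (0)(-1) = -2
A²[3,1] = (1)(-1) + (1)(-2) + (-1)(1) = -4
A²[3,2] = (1)(0) + (1)(-2) + (-1)(1) = -3
A²[3,3] = (1)(1) + (1)(0) + (-1)(-1) = 2
A² = 
  [  2,   1,  -2]
  [  6,   4,  -2]
  [ -4,  -3,   2]

A^3 = A^2·A:
A^3[1,1] = (2)(-1) + (1)(-2) + (-2)(1) = -6
A^3[1,2] = (2)(0) + (1)(-2) + (-2)(1) = -4
A^3[1,3] = (2)(1) + (1)(0) + (-2)(-1) = 4
A^3[2,1] = (6)(-1) + (4)(-2) + (-2)(1) = -16
A^3[2,2] = (6)(0) + (4)(-2) + (-2)(1) = -10
A^3[2,3] = (6)(1) + (4)(0) + (-2)(-1) = 8
A^3[3,1] = (-4)(-1) + (-3)(-2) + (2)(1) = 12
A^3[3,2] = (-4)(0) + (-3)(-2) + (2)(1) = 8
A^3[3,3] = (-4)(1) + (-3)(0) + (2)(-1) = -6
A^3 = 
  [ -6,  -4,   4]
  [-16, -10,   8]
  [ 12,   8,  -6]

Therefore
A^3 = 
  [ -6,  -4,   4]
  [-16, -10,   8]
  [ 12,   8,  -6]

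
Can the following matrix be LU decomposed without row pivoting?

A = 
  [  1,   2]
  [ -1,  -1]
Yes.
A[1,1] = 1 ≠ 0, so Gaussian elimination proceeds without a row swap: multiplier ℓ₂₁ = (-1)/(1) = -1, and U[2,2] = -1 - (-1)(2) = 1.
L = 
  [  1,   0]
  [ -1,   1]
U = 
  [  1,   2]
  [  0,   1]
Check row 2 of LU: [(-1)(1), (-1)(2) + 1] = [-1, -1] = row 2 of A ✓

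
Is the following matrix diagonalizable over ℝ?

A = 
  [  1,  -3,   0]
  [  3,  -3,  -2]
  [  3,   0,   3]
No

Characteristic polynomial: det(λI - A) = λ³ - λ² - 36
By the rational root theorem any rational root is an integer dividing 36; none of those is a root, so p(λ) has no rational roots and hence (being an irreducible cubic) no repeated roots.
Discriminant of the cubic: Δ = -35136
Δ < 0 ⇒ one real eigenvalue and a complex-conjugate pair: λ ≈ 3.671, -1.336 + 2.832i, -1.336 - 2.832i
Has complex eigenvalues (not diagonalizable over ℝ).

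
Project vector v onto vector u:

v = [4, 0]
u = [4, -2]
v·u = (4)(4) + (0)(-2) = 16
u·u = (4)² + (-2)² = 20
proj_u(v) = (v·u / u·u) × u = (16/20) × u = (4/5) × u

proj_u(v) = [16/5, -8/5]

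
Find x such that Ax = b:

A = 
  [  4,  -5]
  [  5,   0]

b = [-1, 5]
Row reduce the augmented matrix [A|b]:
R2 → R2 - (5/4)·R1
REF = 
  [   4,   -5,   -1]
  [   0, 25/4, 25/4]

Back-substitution:
x₂ = (25/4) / (25/4) = 1
x₁ = (-1 - (-5)(1)) / 4 = 1

x = [1, 1]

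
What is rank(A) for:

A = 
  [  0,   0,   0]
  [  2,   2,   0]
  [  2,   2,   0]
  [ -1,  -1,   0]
Row reduce:
Swap R1 ↔ R2
R3 → R3 - (1)·R1
R4 → R4 + (1/2)·R1
REF = 
  [  2,   2,   0]
  [  0,   0,   0]
  [  0,   0,   0]
  [  0,   0,   0]
Pivot columns: 1 → 1 pivot.

rank(A) = 1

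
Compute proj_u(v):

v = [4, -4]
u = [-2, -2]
proj_u(v) = [0, 0]

v·u = (4)(-2) + (-4)(-2) = 0
u·u = (-2)² + (-2)² = 8
proj_u(v) = (v·u / u·u) × u = (0/8) × u = (0) × u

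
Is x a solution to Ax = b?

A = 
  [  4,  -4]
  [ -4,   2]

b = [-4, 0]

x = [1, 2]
Yes

Ax = [-4, 0] = b ✓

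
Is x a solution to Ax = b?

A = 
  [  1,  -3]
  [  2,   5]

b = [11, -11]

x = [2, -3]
Yes

Ax = [11, -11] = b ✓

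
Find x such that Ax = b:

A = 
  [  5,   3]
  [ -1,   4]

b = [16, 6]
Row reduce the augmented matrix [A|b]:
R2 → R2 + (1/5)·R1
REF = 
  [   5,    3,   16]
  [   0, 23/5, 46/5]

Back-substitution:
x₂ = (46/5) / (23/5) = 2
x₁ = (16 - (3)(2)) / 5 = 2

x = [2, 2]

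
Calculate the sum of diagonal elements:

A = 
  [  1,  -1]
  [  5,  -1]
0

tr(A) = 1 + -1 = 0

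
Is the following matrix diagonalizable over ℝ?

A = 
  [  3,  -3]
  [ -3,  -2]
Yes

tr(A) = 1, det(A) = -15
Characteristic polynomial: λ² - tr(A)λ + det(A) = λ² - λ - 15
λ² - λ - 15 = 0  ⇒  λ = (1 ± √((-1)² - 4·(-15)))/2 = (1 ± √(61))/2
  = (1 + √61)/2,  (1 - √61)/2
Eigenvalues: (1 + √61)/2, (1 - √61)/2  (≈ 4.405, -3.405)
The two irrational eigenvalues are distinct (simple), so each has alg. mult. = geom. mult. = 1.
Sum of geometric multiplicities equals n, so A has n independent eigenvectors.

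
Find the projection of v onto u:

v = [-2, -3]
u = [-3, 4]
v·u = (-2)(-3) + (-3)(4) = -6
u·u = (-3)² + (4)² = 25
proj_u(v) = (v·u / u·u) × u = (-6/25) × u

proj_u(v) = [18/25, -24/25]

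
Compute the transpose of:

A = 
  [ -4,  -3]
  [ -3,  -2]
Aᵀ = 
  [ -4,  -3]
  [ -3,  -2]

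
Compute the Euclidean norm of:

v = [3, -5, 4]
7.071

||v||₂ = √((3)² + (-5)² + (4)²) = √50 = 7.071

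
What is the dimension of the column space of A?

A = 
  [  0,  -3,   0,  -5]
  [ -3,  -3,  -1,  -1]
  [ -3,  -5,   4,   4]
Row reduce:
Swap R1 ↔ R2
R3 → R3 - (1)·R1
R3 → R3 - (2/3)·R2
REF = 
  [  -3,   -3,   -1,   -1]
  [   0,   -3,    0,   -5]
  [   0,    0,    5, 25/3]
Pivot columns: 1, 2, 3 → 3 pivots.
dim(Col(A)) = number of pivot columns = 3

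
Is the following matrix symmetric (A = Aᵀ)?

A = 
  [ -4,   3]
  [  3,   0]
Yes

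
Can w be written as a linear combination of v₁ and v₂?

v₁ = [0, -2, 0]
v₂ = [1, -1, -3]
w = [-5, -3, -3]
No

Form the augmented matrix and row-reduce:
[v₁|v₂|w] = 
  [  0,   1,  -5]
  [ -2,  -1,  -3]
  [  0,  -3,  -3]
Swap R1 ↔ R2
R3 → R3 + (3)·R2
REF = 
  [ -2,  -1,  -3]
  [  0,   1,  -5]
  [  0,   0, -18]

Row 3 reads [0 0 | -18], i.e. 0 = -18, so the system is inconsistent and w ∉ span{v₁, v₂}.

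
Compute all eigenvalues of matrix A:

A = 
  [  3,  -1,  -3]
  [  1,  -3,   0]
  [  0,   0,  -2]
λ = -2, 2√2, -2√2  (≈ -2, 2.828, -2.828)

Characteristic polynomial: det(λI - A) = λ³ + 2λ² - 8λ - 16
Testing integer divisors of the constant term: p(-2) = 0, so (λ + 2) is a factor:
p(λ) = (λ + 2)(λ² - 8)
λ² - 8 = 0  ⇒  λ = (0 ± √((0)² - 4·(-8)))/2 = (0 ± √(32))/2
  = 2√2,  -2√2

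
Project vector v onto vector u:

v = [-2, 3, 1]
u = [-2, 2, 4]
v·u = (-2)(-2) + (3)(2) + (1)(4) = 14
u·u = (-2)² + (2)² + (4)² = 24
proj_u(v) = (v·u / u·u) × u = (14/24) × u = (7/12) × u

proj_u(v) = [-7/6, 7/6, 7/3]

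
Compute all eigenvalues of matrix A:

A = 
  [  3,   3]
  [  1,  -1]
λ = 1 + √7, 1 - √7  (≈ 3.646, -1.646)

tr(A) = 2, det(A) = -6
Characteristic polynomial: λ² - tr(A)λ + det(A) = λ² - 2λ - 6
λ² - 2λ - 6 = 0  ⇒  λ = (2 ± √((-2)² - 4·(-6)))/2 = (2 ± √(28))/2
  = 1 + √7,  1 - √7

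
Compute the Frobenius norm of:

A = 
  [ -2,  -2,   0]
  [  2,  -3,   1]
||A||_F = 4.69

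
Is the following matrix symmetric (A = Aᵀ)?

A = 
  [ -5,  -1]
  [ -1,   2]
Yes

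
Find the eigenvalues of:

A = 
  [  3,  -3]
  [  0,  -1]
tr(A) = 2, det(A) = -3
Characteristic polynomial: λ² - tr(A)λ + det(A) = λ² - 2λ - 3
λ² - 2λ - 3 = (λ + 1)(λ - 3)

λ = 3, -1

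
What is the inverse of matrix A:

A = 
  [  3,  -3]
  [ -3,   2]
det(A) = (3)(2) - (-3)(-3) = -3
For a 2×2 matrix, A⁻¹ = (1/det(A)) · [[d, -b], [-c, a]]
    = (-1/3) · [[2, 3], [3, 3]]

A⁻¹ = 
  [-2/3,   -1]
  [  -1,   -1]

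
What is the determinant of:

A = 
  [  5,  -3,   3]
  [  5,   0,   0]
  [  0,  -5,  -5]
Cofactor expansion along row 1:
det(A) = (5)·((0)(-5) - (0)(-5)) - (-3)·((5)(-5) - (0)(0)) + (3)·((5)(-5) - (0)(0))
  = (5)(0) - (-3)(-25) + (3)(-25)
  = -150

det(A) = -150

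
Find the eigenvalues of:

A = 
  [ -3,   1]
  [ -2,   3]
λ = √7, -√7  (≈ 2.646, -2.646)

tr(A) = 0, det(A) = -7
Characteristic polynomial: λ² - tr(A)λ + det(A) = λ² - 7
λ² - 7 = 0  ⇒  λ = (0 ± √((0)² - 4·(-7)))/2 = (0 ± √(28))/2
  = √7,  -√7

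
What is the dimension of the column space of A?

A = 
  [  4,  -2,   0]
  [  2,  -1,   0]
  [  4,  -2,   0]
dim(Col(A)) = 1

Row reduce:
R2 → R2 - (1/2)·R1
R3 → R3 - (1)·R1
REF = 
  [  4,  -2,   0]
  [  0,   0,   0]
  [  0,   0,   0]
Pivot columns: 1 → 1 pivot.
dim(Col(A)) = number of pivot columns = 1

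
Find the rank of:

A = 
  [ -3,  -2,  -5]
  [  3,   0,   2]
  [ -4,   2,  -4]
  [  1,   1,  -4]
Row reduce:
R2 → R2 + (1)·R1
R3 → R3 - (4/3)·R1
R4 → R4 + (1/3)·R1
R3 → R3 + (7/3)·R2
R4 → R4 + (1/6)·R2
R4 → R4 - (37/26)·R3
REF = 
  [   -3,    -2,    -5]
  [    0,    -2,    -3]
  [    0,     0, -13/3]
  [    0,     0,     0]
Pivot columns: 1, 2, 3 → 3 pivots.

rank(A) = 3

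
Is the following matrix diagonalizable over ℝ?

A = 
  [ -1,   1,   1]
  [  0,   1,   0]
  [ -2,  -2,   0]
No

Characteristic polynomial: det(λI - A) = λ³ + λ - 2
Testing integer divisors of the constant term: p(1) = 0, so (λ - 1) is a factor:
p(λ) = (λ - 1)(λ² + λ + 2)
λ² + λ + 2 = 0  ⇒  λ = (-1 ± √((1)² - 4·(2)))/2 = (-1 ± √(-7))/2
  = (-1 + i√7)/2,  (-1 - i√7)/2
Eigenvalues: 1, (-1 + i√7)/2, (-1 - i√7)/2  (≈ 1, -0.5 + 1.323i, -0.5 - 1.323i)
Has complex eigenvalues (not diagonalizable over ℝ).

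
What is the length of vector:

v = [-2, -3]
3.606

||v||₂ = √((-2)² + (-3)²) = √13 = 3.606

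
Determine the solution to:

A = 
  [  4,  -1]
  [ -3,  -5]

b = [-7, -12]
x = [-1, 3]

Row reduce the augmented matrix [A|b]:
R2 → R2 + (3/4)·R1
REF = 
  [    4,    -1,    -7]
  [    0, -23/4, -69/4]

Back-substitution:
x₂ = (-69/4) / (-23/4) = 3
x₁ = (-7 - (-1)(3)) / 4 = -1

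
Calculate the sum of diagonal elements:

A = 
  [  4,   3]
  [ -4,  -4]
0

tr(A) = 4 + -4 = 0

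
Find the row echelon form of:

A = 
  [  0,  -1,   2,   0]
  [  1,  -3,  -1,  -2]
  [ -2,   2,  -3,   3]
Row operations:
Swap R1 ↔ R2
R3 → R3 + (2)·R1
R3 → R3 - (4)·R2

Resulting echelon form:
REF = 
  [  1,  -3,  -1,  -2]
  [  0,  -1,   2,   0]
  [  0,   0, -13,  -1]

Rank = 3 (number of non-zero pivot rows).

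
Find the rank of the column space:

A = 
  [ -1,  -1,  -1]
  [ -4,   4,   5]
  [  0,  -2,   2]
dim(Col(A)) = 3

Row reduce:
R2 → R2 - (4)·R1
R3 → R3 + (1/4)·R2
REF = 
  [  -1,   -1,   -1]
  [   0,    8,    9]
  [   0,    0, 17/4]
Pivot columns: 1, 2, 3 → 3 pivots.
dim(Col(A)) = number of pivot columns = 3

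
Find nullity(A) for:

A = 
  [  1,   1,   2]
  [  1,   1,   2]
nullity(A) = 2

Row reduce:
R2 → R2 - (1)·R1
REF = 
  [  1,   1,   2]
  [  0,   0,   0]
Pivot columns: 1 → 1 pivot.
rank(A) = 1, so nullity(A) = 3 - 1 = 2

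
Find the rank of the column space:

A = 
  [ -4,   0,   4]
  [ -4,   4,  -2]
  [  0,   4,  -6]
dim(Col(A)) = 2

Row reduce:
R2 → R2 - (1)·R1
R3 → R3 - (1)·R2
REF = 
  [ -4,   0,   4]
  [  0,   4,  -6]
  [  0,   0,   0]
Pivot columns: 1, 2 → 2 pivots.
dim(Col(A)) = number of pivot columns = 2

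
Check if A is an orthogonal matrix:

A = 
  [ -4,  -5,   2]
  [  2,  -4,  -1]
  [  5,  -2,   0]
No

AᵀA = 
  [ 45,   2, -10]
  [  2,  45,  -6]
  [-10,  -6,   5]
≠ I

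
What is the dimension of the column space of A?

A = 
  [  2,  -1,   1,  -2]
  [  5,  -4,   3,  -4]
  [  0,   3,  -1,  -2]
dim(Col(A)) = 2

Row reduce:
R2 → R2 - (5/2)·R1
R3 → R3 + (2)·R2
REF = 
  [   2,   -1,    1,   -2]
  [   0, -3/2,  1/2,    1]
  [   0,    0,    0,    0]
Pivot columns: 1, 2 → 2 pivots.
dim(Col(A)) = number of pivot columns = 2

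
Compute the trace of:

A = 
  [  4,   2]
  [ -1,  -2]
2

tr(A) = 4 + -2 = 2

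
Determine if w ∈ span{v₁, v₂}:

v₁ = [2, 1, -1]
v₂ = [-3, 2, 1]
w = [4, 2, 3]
No

Form the augmented matrix and row-reduce:
[v₁|v₂|w] = 
  [  2,  -3,   4]
  [  1,   2,   2]
  [ -1,   1,   3]
R2 → R2 - (1/2)·R1
R3 → R3 + (1/2)·R1
R3 → R3 + (1/7)·R2
REF = 
  [  2,  -3,   4]
  [  0, 7/2,   0]
  [  0,   0,   5]

Row 3 reads [0 0 | 5], i.e. 0 = 5, so the system is inconsistent and w ∉ span{v₁, v₂}.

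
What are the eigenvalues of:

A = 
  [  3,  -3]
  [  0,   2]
λ = 3, 2

tr(A) = 5, det(A) = 6
Characteristic polynomial: λ² - tr(A)λ + det(A) = λ² - 5λ + 6
λ² - 5λ + 6 = (λ - 2)(λ - 3)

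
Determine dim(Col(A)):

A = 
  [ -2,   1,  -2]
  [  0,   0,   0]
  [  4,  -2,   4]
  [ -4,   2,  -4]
Row reduce:
R3 → R3 + (2)·R1
R4 → R4 - (2)·R1
REF = 
  [ -2,   1,  -2]
  [  0,   0,   0]
  [  0,   0,   0]
  [  0,   0,   0]
Pivot columns: 1 → 1 pivot.
dim(Col(A)) = number of pivot columns = 1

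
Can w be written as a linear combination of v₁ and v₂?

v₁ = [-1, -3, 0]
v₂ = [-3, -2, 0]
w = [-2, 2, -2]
No

Form the augmented matrix and row-reduce:
[v₁|v₂|w] = 
  [ -1,  -3,  -2]
  [ -3,  -2,   2]
  [  0,   0,  -2]
R2 → R2 - (3)·R1
REF = 
  [ -1,  -3,  -2]
  [  0,   7,   8]
  [  0,   0,  -2]

Row 3 reads [0 0 | -2], i.e. 0 = -2, so the system is inconsistent and w ∉ span{v₁, v₂}.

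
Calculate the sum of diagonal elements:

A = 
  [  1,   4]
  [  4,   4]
5

tr(A) = 1 + 4 = 5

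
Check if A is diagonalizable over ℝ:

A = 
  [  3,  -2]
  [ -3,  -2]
Yes

tr(A) = 1, det(A) = -12
Characteristic polynomial: λ² - tr(A)λ + det(A) = λ² - λ - 12
λ² - λ - 12 = (λ + 3)(λ - 4)
Eigenvalues: 4, -3
λ=-3: alg. mult. = 1, geom. mult. = 2 - rank(A - (-3)I) = 2 - 1 = 1
λ=4: alg. mult. = 1, geom. mult. = 2 - rank(A - (4)I) = 2 - 1 = 1
Sum of geometric multiplicities equals n, so A has n independent eigenvectors.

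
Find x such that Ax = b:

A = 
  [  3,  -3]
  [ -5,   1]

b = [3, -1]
Row reduce the augmented matrix [A|b]:
R2 → R2 + (5/3)·R1
REF = 
  [  3,  -3,   3]
  [  0,  -4,   4]

Back-substitution:
x₂ = 4 / (-4) = -1
x₁ = (3 - (-3)(-1)) / 3 = 0

x = [0, -1]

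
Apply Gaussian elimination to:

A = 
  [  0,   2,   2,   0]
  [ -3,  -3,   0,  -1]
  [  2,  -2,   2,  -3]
Row operations:
Swap R1 ↔ R2
R3 → R3 + (2/3)·R1
R3 → R3 + (2)·R2

Resulting echelon form:
REF = 
  [   -3,    -3,     0,    -1]
  [    0,     2,     2,     0]
  [    0,     0,     6, -11/3]

Rank = 3 (number of non-zero pivot rows).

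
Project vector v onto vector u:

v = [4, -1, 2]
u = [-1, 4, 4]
proj_u(v) = [0, 0, 0]

v·u = (4)(-1) + (-1)(4) + (2)(4) = 0
u·u = (-1)² + (4)² + (4)² = 33
proj_u(v) = (v·u / u·u) × u = (0/33) × u = (0) × u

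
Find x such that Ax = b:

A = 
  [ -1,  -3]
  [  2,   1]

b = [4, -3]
x = [-1, -1]

Row reduce the augmented matrix [A|b]:
R2 → R2 + (2)·R1
REF = 
  [ -1,  -3,   4]
  [  0,  -5,   5]

Back-substitution:
x₂ = 5 / (-5) = -1
x₁ = (4 - (-3)(-1)) / (-1) = -1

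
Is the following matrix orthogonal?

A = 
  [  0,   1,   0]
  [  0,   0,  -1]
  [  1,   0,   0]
Yes

AᵀA = 
  [  1,   0,   0]
  [  0,   1,   0]
  [  0,   0,   1]
= I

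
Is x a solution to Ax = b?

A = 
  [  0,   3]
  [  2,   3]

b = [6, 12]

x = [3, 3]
No

Ax = [9, 15] ≠ b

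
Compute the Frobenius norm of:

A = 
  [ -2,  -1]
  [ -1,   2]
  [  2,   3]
||A||_F = 4.796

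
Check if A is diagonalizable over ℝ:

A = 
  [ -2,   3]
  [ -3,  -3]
No

tr(A) = -5, det(A) = 15
Characteristic polynomial: λ² - tr(A)λ + det(A) = λ² + 5λ + 15
λ² + 5λ + 15 = 0  ⇒  λ = (-5 ± √((5)² - 4·(15)))/2 = (-5 ± √(-35))/2
  = (-5 + i√35)/2,  (-5 - i√35)/2
Eigenvalues: (-5 + i√35)/2, (-5 - i√35)/2  (≈ -2.5 + 2.958i, -2.5 - 2.958i)
Has complex eigenvalues (not diagonalizable over ℝ).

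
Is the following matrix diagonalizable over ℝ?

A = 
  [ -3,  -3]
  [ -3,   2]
Yes

tr(A) = -1, det(A) = -15
Characteristic polynomial: λ² - tr(A)λ + det(A) = λ² + λ - 15
λ² + λ - 15 = 0  ⇒  λ = (-1 ± √((1)² - 4·(-15)))/2 = (-1 ± √(61))/2
  = (-1 + √61)/2,  (-1 - √61)/2
Eigenvalues: (-1 + √61)/2, (-1 - √61)/2  (≈ 3.405, -4.405)
The two irrational eigenvalues are distinct (simple), so each has alg. mult. = geom. mult. = 1.
Sum of geometric multiplicities equals n, so A has n independent eigenvectors.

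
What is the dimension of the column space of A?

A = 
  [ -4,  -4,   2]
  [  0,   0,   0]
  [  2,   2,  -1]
Row reduce:
R3 → R3 + (1/2)·R1
REF = 
  [ -4,  -4,   2]
  [  0,   0,   0]
  [  0,   0,   0]
Pivot columns: 1 → 1 pivot.
dim(Col(A)) = number of pivot columns = 1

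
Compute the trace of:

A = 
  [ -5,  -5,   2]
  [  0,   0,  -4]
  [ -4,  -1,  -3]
-8

tr(A) = -5 + 0 + -3 = -8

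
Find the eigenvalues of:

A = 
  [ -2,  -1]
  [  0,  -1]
tr(A) = -3, det(A) = 2
Characteristic polynomial: λ² - tr(A)λ + det(A) = λ² + 3λ + 2
λ² + 3λ + 2 = (λ + 2)(λ + 1)

λ = -1, -2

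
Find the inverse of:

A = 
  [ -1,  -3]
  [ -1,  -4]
det(A) = (-1)(-4) - (-3)(-1) = 1
For a 2×2 matrix, A⁻¹ = (1/det(A)) · [[d, -b], [-c, a]]
    = (1) · [[-4, 3], [1, -1]]

A⁻¹ = 
  [ -4,   3]
  [  1,  -1]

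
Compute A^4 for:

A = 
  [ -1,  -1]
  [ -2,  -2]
A^4 = 
  [ 27,  27]
  [ 54,  54]

A² = A·A:
A²[1,1] = (-1)(-1) + (-1)(-2) = 3
A²[1,2] = (-1)(-1) + (-1)(-2) = 3
A²[2,1] = (-2)(-1) + (-2)(-2) = 6
A²[2,2] = (-2)(-1) + (-2)(-2) = 6
A² = 
  [  3,   3]
  [  6,   6]

A^3 = A^2·A:
A^3[1,1] = (3)(-1) + (3)(-2) = -9
A^3[1,2] = (3)(-1) + (3)(-2) = -9
A^3[2,1] = (6)(-1) + (6)(-2) = -18
A^3[2,2] = (6)(-1) + (6)(-2) = -18
A^3 = 
  [ -9,  -9]
  [-18, -18]

A^4 = A^3·A:
A^4[1,1] = (-9)(-1) + (-9)(-2) = 27
A^4[1,2] = (-9)(-1) + (-9)(-2) = 27
A^4[2,1] = (-18)(-1) + (-18)(-2) = 54
A^4[2,2] = (-18)(-1) + (-18)(-2) = 54
A^4 = 
  [ 27,  27]
  [ 54,  54]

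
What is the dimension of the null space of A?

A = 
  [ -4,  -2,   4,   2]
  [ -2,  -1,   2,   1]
nullity(A) = 3

Row reduce:
R2 → R2 - (1/2)·R1
REF = 
  [ -4,  -2,   4,   2]
  [  0,   0,   0,   0]
Pivot columns: 1 → 1 pivot.
rank(A) = 1, so nullity(A) = 4 - 1 = 3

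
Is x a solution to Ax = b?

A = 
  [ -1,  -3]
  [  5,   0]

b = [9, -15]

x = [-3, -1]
No

Ax = [6, -15] ≠ b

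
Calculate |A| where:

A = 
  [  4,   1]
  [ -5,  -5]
For a 2×2 matrix, det = ad - bc = (4)(-5) - (1)(-5) = -15

det(A) = -15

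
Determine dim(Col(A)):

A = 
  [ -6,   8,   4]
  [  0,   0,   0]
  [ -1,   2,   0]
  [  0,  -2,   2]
Row reduce:
R3 → R3 - (1/6)·R1
Swap R2 ↔ R3
R4 → R4 + (3)·R2
REF = 
  [  -6,    8,    4]
  [   0,  2/3, -2/3]
  [   0,    0,    0]
  [   0,    0,    0]
Pivot columns: 1, 2 → 2 pivots.
dim(Col(A)) = number of pivot columns = 2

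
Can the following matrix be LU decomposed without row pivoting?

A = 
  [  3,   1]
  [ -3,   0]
Yes.
A[1,1] = 3 ≠ 0, so Gaussian elimination proceeds without a row swap: multiplier ℓ₂₁ = (-3)/(3) = -1, and U[2,2] = 0 - (-1)(1) = 1.
L = 
  [  1,   0]
  [ -1,   1]
U = 
  [  3,   1]
  [  0,   1]
Check row 2 of LU: [(-1)(3), (-1)(1) + 1] = [-3, 0] = row 2 of A ✓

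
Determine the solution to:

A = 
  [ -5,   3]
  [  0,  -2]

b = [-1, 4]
x = [-1, -2]

Row reduce the augmented matrix [A|b]:
(already in echelon form)
REF = 
  [ -5,   3,  -1]
  [  0,  -2,   4]

Back-substitution:
x₂ = 4 / (-2) = -2
x₁ = (-1 - (3)(-2)) / (-5) = -1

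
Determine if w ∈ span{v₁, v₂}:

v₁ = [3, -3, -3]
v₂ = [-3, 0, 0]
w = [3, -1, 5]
No

Form the augmented matrix and row-reduce:
[v₁|v₂|w] = 
  [  3,  -3,   3]
  [ -3,   0,  -1]
  [ -3,   0,   5]
R2 → R2 + (1)·R1
R3 → R3 + (1)·R1
R3 → R3 - (1)·R2
REF = 
  [  3,  -3,   3]
  [  0,  -3,   2]
  [  0,   0,   6]

Row 3 reads [0 0 | 6], i.e. 0 = 6, so the system is inconsistent and w ∉ span{v₁, v₂}.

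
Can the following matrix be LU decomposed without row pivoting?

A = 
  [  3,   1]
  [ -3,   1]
Yes.
A[1,1] = 3 ≠ 0, so Gaussian elimination proceeds without a row swap: multiplier ℓ₂₁ = (-3)/(3) = -1, and U[2,2] = 1 - (-1)(1) = 2.
L = 
  [  1,   0]
  [ -1,   1]
U = 
  [  3,   1]
  [  0,   2]
Check row 2 of LU: [(-1)(3), (-1)(1) + 2] = [-3, 1] = row 2 of A ✓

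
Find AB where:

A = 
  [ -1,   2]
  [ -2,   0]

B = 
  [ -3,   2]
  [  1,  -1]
A is 2×2 and B is 2×2, so AB is 2×2. Each entry is (row of A)·(column of B):
AB[1,1] = (-1)(-3) + (2)(1) = 5
AB[1,2] = (-1)(2) + (2)(-1) = -4
AB[2,1] = (-2)(-3) + (0)(1) = 6
AB[2,2] = (-2)(2) + (0)(-1) = -4

AB = 
  [  5,  -4]
  [  6,  -4]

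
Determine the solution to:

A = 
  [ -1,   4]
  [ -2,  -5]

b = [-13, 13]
Row reduce the augmented matrix [A|b]:
R2 → R2 - (2)·R1
REF = 
  [ -1,   4, -13]
  [  0, -13,  39]

Back-substitution:
x₂ = 39 / (-13) = -3
x₁ = (-13 - (4)(-3)) / (-1) = 1

x = [1, -3]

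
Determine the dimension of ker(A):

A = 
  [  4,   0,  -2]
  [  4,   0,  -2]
nullity(A) = 2

Row reduce:
R2 → R2 - (1)·R1
REF = 
  [  4,   0,  -2]
  [  0,   0,   0]
Pivot columns: 1 → 1 pivot.
rank(A) = 1, so nullity(A) = 3 - 1 = 2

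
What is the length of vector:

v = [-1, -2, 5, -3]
6.245

||v||₂ = √((-1)² + (-2)² + (5)² + (-3)²) = √39 = 6.245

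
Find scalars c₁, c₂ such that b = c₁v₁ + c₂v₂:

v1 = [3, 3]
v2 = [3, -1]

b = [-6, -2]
c1 = -1, c2 = -1

b = -1·v1 + -1·v2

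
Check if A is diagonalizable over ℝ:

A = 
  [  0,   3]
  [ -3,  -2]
No

tr(A) = -2, det(A) = 9
Characteristic polynomial: λ² - tr(A)λ + det(A) = λ² + 2λ + 9
λ² + 2λ + 9 = 0  ⇒  λ = (-2 ± √((2)² - 4·(9)))/2 = (-2 ± √(-32))/2
  = -1 + 2i√2,  -1 - 2i√2
Eigenvalues: -1 + 2i√2, -1 - 2i√2  (≈ -1 + 2.828i, -1 - 2.828i)
Has complex eigenvalues (not diagonalizable over ℝ).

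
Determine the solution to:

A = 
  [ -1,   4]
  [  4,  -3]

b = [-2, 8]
Row reduce the augmented matrix [A|b]:
R2 → R2 + (4)·R1
REF = 
  [ -1,   4,  -2]
  [  0,  13,   0]

Back-substitution:
x₂ = 0 / 13 = 0
x₁ = (-2 - (4)(0)) / (-1) = 2

x = [2, 0]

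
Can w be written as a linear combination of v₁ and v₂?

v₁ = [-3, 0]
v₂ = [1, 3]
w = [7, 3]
Yes

Form the augmented matrix and row-reduce:
[v₁|v₂|w] = 
  [ -3,   1,   7]
  [  0,   3,   3]
(already in echelon form — no row operations needed)

No row of the form [0 0 | nonzero], so the system is consistent. Back-substitution gives c₁ = -2, c₂ = 1: w = (-2)·v₁ + (1)·v₂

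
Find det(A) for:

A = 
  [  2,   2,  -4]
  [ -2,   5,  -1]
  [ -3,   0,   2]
-26

Cofactor expansion along row 1:
det(A) = (2)·((5)(2) - (-1)(0)) - (2)·((-2)(2) - (-1)(-3)) + (-4)·((-2)(0) - (5)(-3))
  = (2)(10) - (2)(-7) + (-4)(15)
  = -26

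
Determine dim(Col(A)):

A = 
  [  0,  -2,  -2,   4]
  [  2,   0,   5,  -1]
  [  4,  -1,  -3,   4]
Row reduce:
Swap R1 ↔ R2
R3 → R3 - (2)·R1
R3 → R3 - (1/2)·R2
REF = 
  [  2,   0,   5,  -1]
  [  0,  -2,  -2,   4]
  [  0,   0, -12,   4]
Pivot columns: 1, 2, 3 → 3 pivots.
dim(Col(A)) = number of pivot columns = 3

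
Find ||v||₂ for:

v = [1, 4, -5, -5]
8.185

||v||₂ = √((1)² + (4)² + (-5)² + (-5)²) = √67 = 8.185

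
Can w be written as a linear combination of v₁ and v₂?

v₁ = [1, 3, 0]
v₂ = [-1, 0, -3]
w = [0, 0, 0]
Yes

Form the augmented matrix and row-reduce:
[v₁|v₂|w] = 
  [  1,  -1,   0]
  [  3,   0,   0]
  [  0,  -3,   0]
R2 → R2 - (3)·R1
R3 → R3 + (1)·R2
REF = 
  [  1,  -1,   0]
  [  0,   3,   0]
  [  0,   0,   0]

No row of the form [0 0 | nonzero], so the system is consistent. Back-substitution gives c₁ = 0, c₂ = 0: w = (0)·v₁ + (0)·v₂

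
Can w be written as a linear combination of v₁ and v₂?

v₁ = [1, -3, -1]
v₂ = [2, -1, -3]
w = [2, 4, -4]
Yes

Form the augmented matrix and row-reduce:
[v₁|v₂|w] = 
  [  1,   2,   2]
  [ -3,  -1,   4]
  [ -1,  -3,  -4]
R2 → R2 + (3)·R1
R3 → R3 + (1)·R1
R3 → R3 + (1/5)·R2
REF = 
  [  1,   2,   2]
  [  0,   5,  10]
  [  0,   0,   0]

No row of the form [0 0 | nonzero], so the system is consistent. Back-substitution gives c₁ = -2, c₂ = 2: w = (-2)·v₁ + (2)·v₂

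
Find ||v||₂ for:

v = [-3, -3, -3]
5.196

||v||₂ = √((-3)² + (-3)² + (-3)²) = √27 = 5.196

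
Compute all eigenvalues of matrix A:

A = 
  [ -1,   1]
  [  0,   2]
λ = 2, -1

tr(A) = 1, det(A) = -2
Characteristic polynomial: λ² - tr(A)λ + det(A) = λ² - λ - 2
λ² - λ - 2 = (λ + 1)(λ - 2)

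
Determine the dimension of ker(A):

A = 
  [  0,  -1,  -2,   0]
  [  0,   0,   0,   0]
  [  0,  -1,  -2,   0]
nullity(A) = 3

Row reduce:
R3 → R3 - (1)·R1
REF = 
  [  0,  -1,  -2,   0]
  [  0,   0,   0,   0]
  [  0,   0,   0,   0]
Pivot columns: 2 → 1 pivot.
rank(A) = 1, so nullity(A) = 4 - 1 = 3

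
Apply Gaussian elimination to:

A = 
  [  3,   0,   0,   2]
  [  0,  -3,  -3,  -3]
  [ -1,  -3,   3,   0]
Row operations:
R3 → R3 + (1/3)·R1
R3 → R3 - (1)·R2

Resulting echelon form:
REF = 
  [   3,    0,    0,    2]
  [   0,   -3,   -3,   -3]
  [   0,    0,    6, 11/3]

Rank = 3 (number of non-zero pivot rows).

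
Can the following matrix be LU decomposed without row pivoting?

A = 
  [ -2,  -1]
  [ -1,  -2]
Yes.
A[1,1] = -2 ≠ 0, so Gaussian elimination proceeds without a row swap: multiplier ℓ₂₁ = (-1)/(-2) = 1/2, and U[2,2] = -2 - (1/2)(-1) = -3/2.
L = 
  [  1,   0]
  [1/2,   1]
U = 
  [  -2,   -1]
  [   0, -3/2]
Check row 2 of LU: [(1/2)(-2), (1/2)(-1) + (-3/2)] = [-1, -2] = row 2 of A ✓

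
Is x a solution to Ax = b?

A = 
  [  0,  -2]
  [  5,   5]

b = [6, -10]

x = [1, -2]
No

Ax = [4, -5] ≠ b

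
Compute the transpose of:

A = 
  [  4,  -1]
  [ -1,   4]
Aᵀ = 
  [  4,  -1]
  [ -1,   4]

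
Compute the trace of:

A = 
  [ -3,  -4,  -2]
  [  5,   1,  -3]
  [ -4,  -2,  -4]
-6

tr(A) = -3 + 1 + -4 = -6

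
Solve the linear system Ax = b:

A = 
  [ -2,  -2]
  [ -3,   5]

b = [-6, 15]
Row reduce the augmented matrix [A|b]:
R2 → R2 - (3/2)·R1
REF = 
  [ -2,  -2,  -6]
  [  0,   8,  24]

Back-substitution:
x₂ = 24 / 8 = 3
x₁ = (-6 - (-2)(3)) / (-2) = 0

x = [0, 3]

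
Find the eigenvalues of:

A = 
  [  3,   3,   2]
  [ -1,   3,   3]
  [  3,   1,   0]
Characteristic polynomial: det(λI - A) = λ³ - 6λ² + 3λ + 2
Testing integer divisors of the constant term: p(1) = 0, so (λ - 1) is a factor:
p(λ) = (λ - 1)(λ² - 5λ - 2)
λ² - 5λ - 2 = 0  ⇒  λ = (5 ± √((-5)² - 4·(-2)))/2 = (5 ± √(33))/2
  = (5 + √33)/2,  (5 - √33)/2

λ = 1, (5 + √33)/2, (5 - √33)/2  (≈ 1, 5.372, -0.3723)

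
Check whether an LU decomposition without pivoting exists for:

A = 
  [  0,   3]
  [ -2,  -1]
No.
A[1,1] = 0 but A[2,1] = -2 ≠ 0. Any LU with L unit lower triangular has (LU)[1,1] = U[1,1] and (LU)[2,1] = L[2,1]·U[1,1]; matching A forces U[1,1] = 0, which then forces (LU)[2,1] = 0 ≠ -2. A row swap (pivoting) is required.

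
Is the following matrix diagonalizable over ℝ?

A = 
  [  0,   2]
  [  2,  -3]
Yes

tr(A) = -3, det(A) = -4
Characteristic polynomial: λ² - tr(A)λ + det(A) = λ² + 3λ - 4
λ² + 3λ - 4 = (λ + 4)(λ - 1)
Eigenvalues: 1, -4
λ=-4: alg. mult. = 1, geom. mult. = 2 - rank(A - (-4)I) = 2 - 1 = 1
λ=1: alg. mult. = 1, geom. mult. = 2 - rank(A - (1)I) = 2 - 1 = 1
Sum of geometric multiplicities equals n, so A has n independent eigenvectors.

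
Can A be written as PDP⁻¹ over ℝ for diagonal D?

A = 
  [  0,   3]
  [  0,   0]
No

tr(A) = 0, det(A) = 0
Characteristic polynomial: λ² - tr(A)λ + det(A) = λ²
λ² = λ²
Eigenvalues: 0, 0
λ=0: alg. mult. = 2, geom. mult. = 2 - rank(A - (0)I) = 2 - 1 = 1
Sum of geometric multiplicities = 1 < n = 2, so there aren't enough independent eigenvectors.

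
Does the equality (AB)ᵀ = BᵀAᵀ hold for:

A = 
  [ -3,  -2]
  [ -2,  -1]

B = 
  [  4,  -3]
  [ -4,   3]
Yes

(AB)ᵀ = 
  [ -4,  -4]
  [  3,   3]

BᵀAᵀ = 
  [ -4,  -4]
  [  3,   3]

Both sides are equal — this is the standard identity (AB)ᵀ = BᵀAᵀ, which holds for all A, B.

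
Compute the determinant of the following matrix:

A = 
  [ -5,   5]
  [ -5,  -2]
For a 2×2 matrix, det = ad - bc = (-5)(-2) - (5)(-5) = 35

det(A) = 35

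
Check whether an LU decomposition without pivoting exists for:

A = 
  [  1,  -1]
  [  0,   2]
Yes.
A[1,1] = 1 ≠ 0, so Gaussian elimination proceeds without a row swap: multiplier ℓ₂₁ = (0)/(1) = 0, and U[2,2] = 2 - (0)(-1) = 2.
L = 
  [  1,   0]
  [  0,   1]
U = 
  [  1,  -1]
  [  0,   2]
Check row 2 of LU: [(0)(1), (0)(-1) + 2] = [0, 2] = row 2 of A ✓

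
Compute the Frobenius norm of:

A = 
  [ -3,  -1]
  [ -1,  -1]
||A||_F = 3.464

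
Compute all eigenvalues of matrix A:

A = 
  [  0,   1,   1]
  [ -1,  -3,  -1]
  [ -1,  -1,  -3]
Characteristic polynomial: det(λI - A) = λ³ + 6λ² + 10λ + 4
Testing integer divisors of the constant term: p(-2) = 0, so (λ + 2) is a factor:
p(λ) = (λ + 2)(λ² + 4λ + 2)
λ² + 4λ + 2 = 0  ⇒  λ = (-4 ± √((4)² - 4·(2)))/2 = (-4 ± √(8))/2
  = -2 + √2,  -2 - √2

λ = -2, -2 + √2, -2 - √2  (≈ -2, -0.5858, -3.414)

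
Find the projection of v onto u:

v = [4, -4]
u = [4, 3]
v·u = (4)(4) + (-4)(3) = 4
u·u = (4)² + (3)² = 25
proj_u(v) = (v·u / u·u) × u = (4/25) × u

proj_u(v) = [16/25, 12/25]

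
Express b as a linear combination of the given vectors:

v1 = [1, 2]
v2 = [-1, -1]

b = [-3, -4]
c1 = -1, c2 = 2

b = -1·v1 + 2·v2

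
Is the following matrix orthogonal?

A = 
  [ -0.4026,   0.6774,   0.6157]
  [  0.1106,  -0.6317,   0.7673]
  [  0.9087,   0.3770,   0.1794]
Yes

AᵀA = 
  [  1.0001,   0,   0]
  [  0,   1,   0]
  [  0,   0,   1]
≈ I (equal to I up to the 4-dp rounding of the entries)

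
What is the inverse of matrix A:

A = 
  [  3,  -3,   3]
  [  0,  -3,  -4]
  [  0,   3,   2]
det(A) = (3)·((-3)(2) - (-4)(3)) - (-3)·((0)(2) - (-4)(0)) + (3)·((0)(3) - (-3)(0))
  = (3)(6) - (-3)(0) + (3)(0)
  = 18
det(A) = 18 ≠ 0, so A is invertible.

Cofactors Cᵢⱼ = (-1)ⁱ⁺ʲ·Mᵢⱼ:
C = 
  [  6,   0,   0]
  [ 15,   6,  -9]
  [ 21,  12,  -9]

adj(A) = Cᵀ:
adj(A) = 
  [  6,  15,  21]
  [  0,   6,  12]
  [  0,  -9,  -9]

A⁻¹ = (1/18) · adj(A):
A⁻¹ = 
  [ 1/3,  5/6,  7/6]
  [   0,  1/3,  2/3]
  [   0, -1/2, -1/2]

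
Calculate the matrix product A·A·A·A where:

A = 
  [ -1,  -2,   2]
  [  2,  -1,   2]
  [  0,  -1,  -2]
A^4 = 
  [ 21, -46,   6]
  [ 36,  11,  46]
  [-10, -13,  18]

A² = A·A:
A²[1,1] = (-1)(-1) + (-2)(2) + (2)(0) = -3
A²[1,2] = (-1)(-2) + (-2)(-1) + (2)(-1) = 2
A²[1,3] = (-1)(2) + (-2)(2) + (2)(-2) = -10
A²[2,1] = (2)(-1) + (-1)(2) + (2)(0) = -4
A²[2,2] = (2)(-2) + (-1)(-1) + (2)(-1) = -5
A²[2,3] = (2)(2) + (-1)(2) + (2)(-2) = -2
A²[3,1] = (0)(-1) + (-1)(2) + (-2)(0) = -2
A²[3,2] = (0)(-2) + (-1)(-1) + (-2)(-1) = 3
A²[3,3] = (0)(2) + (-1)(2) + (-2)(-2) = 2
A² = 
  [ -3,   2, -10]
  [ -4,  -5,  -2]
  [ -2,   3,   2]

A^3 = A^2·A:
A^3[1,1] = (-3)(-1) + (2)(2) + (-10)(0) = 7
A^3[1,2] = (-3)(-2) + (2)(-1) + (-10)(-1) = 14
A^3[1,3] = (-3)(2) + (2)(2) + (-10)(-2) = 18
A^3[2,1] = (-4)(-1) + (-5)(2) + (-2)(0) = -6
A^3[2,2] = (-4)(-2) + (-5)(-1) + (-2)(-1) = 15
A^3[2,3] = (-4)(2) + (-5)(2) + (-2)(-2) = -14
A^3[3,1] = (-2)(-1) + (3)(2) + (2)(0) = 8
A^3[3,2] = (-2)(-2) + (3)(-1) + (2)(-1) = -1
A^3[3,3] = (-2)(2) + (3)(2) + (2)(-2) = -2
A^3 = 
  [  7,  14,  18]
  [ -6,  15, -14]
  [  8,  -1,  -2]

A^4 = A^3·A:
A^4[1,1] = (7)(-1) + (14)(2) + (18)(0) = 21
A^4[1,2] = (7)(-2) + (14)(-1) + (18)(-1) = -46
A^4[1,3] = (7)(2) + (14)(2) + (18)(-2) = 6
A^4[2,1] = (-6)(-1) + (15)(2) + (-14)(0) = 36
A^4[2,2] = (-6)(-2) + (15)(-1) + (-14)(-1) = 11
A^4[2,3] = (-6)(2) + (15)(2) + (-14)(-2) = 46
A^4[3,1] = (8)(-1) + (-1)(2) + (-2)(0) = -10
A^4[3,2] = (8)(-2) + (-1)(-1) + (-2)(-1) = -13
A^4[3,3] = (8)(2) + (-1)(2) + (-2)(-2) = 18
A^4 = 
  [ 21, -46,   6]
  [ 36,  11,  46]
  [-10, -13,  18]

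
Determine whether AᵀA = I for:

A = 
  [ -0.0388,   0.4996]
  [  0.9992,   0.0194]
No

AᵀA = 
  [  0.9999,   0]
  [  0,   0.2500]
≠ I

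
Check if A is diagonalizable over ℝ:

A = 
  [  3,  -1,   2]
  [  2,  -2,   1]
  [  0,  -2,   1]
No

Characteristic polynomial: det(λI - A) = λ³ - 2λ² - λ + 6
By the rational root theorem any rational root is an integer dividing 6; none of those is a root, so p(λ) has no rational roots and hence (being an irreducible cubic) no repeated roots.
Discriminant of the cubic: Δ = -556
Δ < 0 ⇒ one real eigenvalue and a complex-conjugate pair: λ ≈ 1.734 + 1.041i, 1.734 - 1.041i, -1.468
Has complex eigenvalues (not diagonalizable over ℝ).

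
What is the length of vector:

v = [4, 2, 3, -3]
6.164

||v||₂ = √((4)² + (2)² + (3)² + (-3)²) = √38 = 6.164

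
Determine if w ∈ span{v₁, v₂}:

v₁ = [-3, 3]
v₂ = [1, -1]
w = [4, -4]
Yes

Form the augmented matrix and row-reduce:
[v₁|v₂|w] = 
  [ -3,   1,   4]
  [  3,  -1,  -4]
R2 → R2 + (1)·R1
REF = 
  [ -3,   1,   4]
  [  0,   0,   0]

No row of the form [0 0 | nonzero], so the system is consistent. Back-substitution gives c₁ = -4/3, c₂ = 0: w = (-4/3)·v₁ + (0)·v₂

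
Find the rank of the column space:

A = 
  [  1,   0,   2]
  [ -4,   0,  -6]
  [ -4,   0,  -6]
Row reduce:
R2 → R2 + (4)·R1
R3 → R3 + (4)·R1
R3 → R3 - (1)·R2
REF = 
  [  1,   0,   2]
  [  0,   0,   2]
  [  0,   0,   0]
Pivot columns: 1, 3 → 2 pivots.
dim(Col(A)) = number of pivot columns = 2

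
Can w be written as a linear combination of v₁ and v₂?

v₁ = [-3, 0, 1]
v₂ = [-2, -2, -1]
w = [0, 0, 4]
No

Form the augmented matrix and row-reduce:
[v₁|v₂|w] = 
  [ -3,  -2,   0]
  [  0,  -2,   0]
  [  1,  -1,   4]
R3 → R3 + (1/3)·R1
R3 → R3 - (5/6)·R2
REF = 
  [ -3,  -2,   0]
  [  0,  -2,   0]
  [  0,   0,   4]

Row 3 reads [0 0 | 4], i.e. 0 = 4, so the system is inconsistent and w ∉ span{v₁, v₂}.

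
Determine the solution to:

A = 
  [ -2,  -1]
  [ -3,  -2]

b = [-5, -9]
x = [1, 3]

Row reduce the augmented matrix [A|b]:
R2 → R2 - (3/2)·R1
REF = 
  [  -2,   -1,   -5]
  [   0, -1/2, -3/2]

Back-substitution:
x₂ = (-3/2) / (-1/2) = 3
x₁ = (-5 - (-1)(3)) / (-2) = 1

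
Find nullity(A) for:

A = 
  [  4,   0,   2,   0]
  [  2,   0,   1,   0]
nullity(A) = 3

Row reduce:
R2 → R2 - (1/2)·R1
REF = 
  [  4,   0,   2,   0]
  [  0,   0,   0,   0]
Pivot columns: 1 → 1 pivot.
rank(A) = 1, so nullity(A) = 4 - 1 = 3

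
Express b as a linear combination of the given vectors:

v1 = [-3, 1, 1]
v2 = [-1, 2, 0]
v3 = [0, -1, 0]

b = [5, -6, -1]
c1 = -1, c2 = -2, c3 = 1

b = -1·v1 + -2·v2 + 1·v3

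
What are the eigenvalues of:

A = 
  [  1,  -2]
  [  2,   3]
λ = 2 + i√3, 2 - i√3  (≈ 2 + 1.732i, 2 - 1.732i)

tr(A) = 4, det(A) = 7
Characteristic polynomial: λ² - tr(A)λ + det(A) = λ² - 4λ + 7
λ² - 4λ + 7 = 0  ⇒  λ = (4 ± √((-4)² - 4·(7)))/2 = (4 ± √(-12))/2
  = 2 + i√3,  2 - i√3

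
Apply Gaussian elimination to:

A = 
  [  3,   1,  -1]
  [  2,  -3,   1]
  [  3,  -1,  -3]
Row operations:
R2 → R2 - (2/3)·R1
R3 → R3 - (1)·R1
R3 → R3 - (6/11)·R2

Resulting echelon form:
REF = 
  [     3,      1,     -1]
  [     0,  -11/3,    5/3]
  [     0,      0, -32/11]

Rank = 3 (number of non-zero pivot rows).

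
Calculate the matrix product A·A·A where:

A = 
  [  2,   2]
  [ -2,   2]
A^3 = 
  [-16,  16]
  [-16, -16]

A² = A·A:
A²[1,1] = (2)(2) + (2)(-2) = 0
A²[1,2] = (2)(2) + (2)(2) = 8
A²[2,1] = (-2)(2) + (2)(-2) = -8
A²[2,2] = (-2)(2) + (2)(2) = 0
A² = 
  [  0,   8]
  [ -8,   0]

A^3 = A^2·A:
A^3[1,1] = (0)(2) + (8)(-2) = -16
A^3[1,2] = (0)(2) + (8)(2) = 16
A^3[2,1] = (-8)(2) + (0)(-2) = -16
A^3[2,2] = (-8)(2) + (0)(2) = -16
A^3 = 
  [-16,  16]
  [-16, -16]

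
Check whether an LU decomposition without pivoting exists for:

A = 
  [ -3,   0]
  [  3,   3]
Yes.
A[1,1] = -3 ≠ 0, so Gaussian elimination proceeds without a row swap: multiplier ℓ₂₁ = (3)/(-3) = -1, and U[2,2] = 3 - (-1)(0) = 3.
L = 
  [  1,   0]
  [ -1,   1]
U = 
  [ -3,   0]
  [  0,   3]
Check row 2 of LU: [(-1)(-3), (-1)(0) + 3] = [3, 3] = row 2 of A ✓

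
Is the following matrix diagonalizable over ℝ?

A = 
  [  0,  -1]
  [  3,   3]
No

tr(A) = 3, det(A) = 3
Characteristic polynomial: λ² - tr(A)λ + det(A) = λ² - 3λ + 3
λ² - 3λ + 3 = 0  ⇒  λ = (3 ± √((-3)² - 4·(3)))/2 = (3 ± √(-3))/2
  = (3 + i√3)/2,  (3 - i√3)/2
Eigenvalues: (3 + i√3)/2, (3 - i√3)/2  (≈ 1.5 + 0.866i, 1.5 - 0.866i)
Has complex eigenvalues (not diagonalizable over ℝ).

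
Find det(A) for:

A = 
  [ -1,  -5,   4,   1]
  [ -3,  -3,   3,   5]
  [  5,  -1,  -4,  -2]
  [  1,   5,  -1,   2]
Cofactor expansion along row 1: det(A) = a₁₁M₁₁ - a₁₂M₁₂ + a₁₃M₁₃ - a₁₄M₁₄

M₁₁ = det[[-3, 3, 5]; [-1, -4, -2]; [5, -1, 2]]
  = (-3)·((-4)(2) - (-2)(-1)) - (3)·((-1)(2) - (-2)(5)) + (5)·((-1)(-1) - (-4)(5))
  = (-3)(-10) - (3)(8) + (5)(21)
  = 111
M₁₂ = det[[-3, 3, 5]; [5, -4, -2]; [1, -1, 2]]
  = (-3)·((-4)(2) - (-2)(-1)) - (3)·((5)(2) - (-2)(1)) + (5)·((5)(-1) - (-4)(1))
  = (-3)(-10) - (3)(12) + (5)(-1)
  = -11
M₁₃ = det[[-3, -3, 5]; [5, -1, -2]; [1, 5, 2]]
  = (-3)·((-1)(2) - (-2)(5)) - (-3)·((5)(2) - (-2)(1)) + (5)·((5)(5) - (-1)(1))
  = (-3)(8) - (-3)(12) + (5)(26)
  = 142
M₁₄ = det[[-3, -3, 3]; [5, -1, -4]; [1, 5, -1]]
  = (-3)·((-1)(-1) - (-4)(5)) - (-3)·((5)(-1) - (-4)(1)) + (3)·((5)(5) - (-1)(1))
  = (-3)(21) - (-3)(-1) + (3)(26)
  = 12

det(A) = (-1)(111) - (-5)(-11) + (4)(142) - (1)(12) = 390

det(A) = 390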